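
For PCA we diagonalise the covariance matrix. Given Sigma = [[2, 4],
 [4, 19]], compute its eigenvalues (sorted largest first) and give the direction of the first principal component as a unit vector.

Step 1 — characteristic polynomial of 2×2 Sigma:
  det(Sigma - λI) = λ² - trace · λ + det = 0.
  trace = 2 + 19 = 21, det = 2·19 - (4)² = 22.
Step 2 — discriminant:
  Δ = trace² - 4·det = 441 - 88 = 353.
Step 3 — eigenvalues:
  λ = (trace ± √Δ)/2 = (21 ± 18.7883)/2,
  λ_1 = 19.8941,  λ_2 = 1.1059.

Step 4 — unit eigenvector for λ_1: solve (Sigma - λ_1 I)v = 0. First row:
  (2 - 19.8941)·v_x + (4)·v_y = 0, i.e. (-17.8941)·v_x + (4)·v_y = 0,
  so v ∝ (b, λ_1 - a) = (4, 17.8941) = u.
  ||u|| = √((4)² + (17.8941)²) = √(336.2005) ≈ 18.3358,
  v_1 = u/||u|| ≈ (0.2182, 0.9759) (||v_1|| = 1).

λ_1 = 19.8941,  λ_2 = 1.1059;  v_1 ≈ (0.2182, 0.9759)


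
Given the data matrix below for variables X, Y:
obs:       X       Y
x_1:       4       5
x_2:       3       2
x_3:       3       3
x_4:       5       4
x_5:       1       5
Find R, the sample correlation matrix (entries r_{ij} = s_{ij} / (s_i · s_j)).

Step 1 — column means:
  mean(X) = (4 + 3 + 3 + 5 + 1) / 5 = 16/5 = 3.2
  mean(Y) = (5 + 2 + 3 + 4 + 5) / 5 = 19/5 = 3.8

Step 2 — sample variances and covariances s[i,j] = (1/(n-1)) · Σ_k (x_{k,i} - mean_i) · (x_{k,j} - mean_j), with n-1 = 4:
  s[X,X] = ((0.8)·(0.8) + (-0.2)·(-0.2) + (-0.2)·(-0.2) + (1.8)·(1.8) + (-2.2)·(-2.2)) / 4 = 8.8/4 = 2.2
  s[X,Y] = ((0.8)·(1.2) + (-0.2)·(-1.8) + (-0.2)·(-0.8) + (1.8)·(0.2) + (-2.2)·(1.2)) / 4 = -0.8/4 = -0.2
  s[Y,Y] = ((1.2)·(1.2) + (-1.8)·(-1.8) + (-0.8)·(-0.8) + (0.2)·(0.2) + (1.2)·(1.2)) / 4 = 6.8/4 = 1.7
  Sample standard deviations s_i = √(s[i,i]):
  s(X) = √(2.2) = 1.4832
  s(Y) = √(1.7) = 1.3038

Step 3 — r_{ij} = s_{ij} / (s_i · s_j):
  r[X,X] = 1 (diagonal).
  r[X,Y] = -0.2 / (1.4832 · 1.3038) = -0.2 / 1.9339 = -0.1034
  r[Y,Y] = 1 (diagonal).

R is symmetric with unit diagonal. Assembling:

R = [[1, -0.1034],
 [-0.1034, 1]]


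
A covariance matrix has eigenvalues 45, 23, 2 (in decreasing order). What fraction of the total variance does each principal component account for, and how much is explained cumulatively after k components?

Step 1 — total variance = trace(Sigma) = Σ λ_i = 45 + 23 + 2 = 70.

Step 2 — fraction explained by component i = λ_i / Σ λ:
  PC1: 45/70 = 0.6429
  PC2: 23/70 = 0.3286
  PC3: 2/70 = 0.0286

Step 3 — cumulative fraction after k components = (λ_1 + ... + λ_k) / Σ λ:
  k = 1: 45/70 = 0.6429
  k = 2: (45 + 23)/70 = 68/70 = 0.9714
  k = 3: (45 + 23 + 2)/70 = 70/70 = 1

Summary (fraction, with percent):

explained: PC1 0.6429 (64.29%), PC2 0.3286 (32.86%), PC3 0.0286 (2.86%);  cumulative: 0.6429, 0.9714, 1


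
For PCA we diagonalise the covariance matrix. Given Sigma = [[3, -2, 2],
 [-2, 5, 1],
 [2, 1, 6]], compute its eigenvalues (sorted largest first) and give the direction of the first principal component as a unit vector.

Step 1 — characteristic polynomial p(λ) = det(λI - Sigma) = λ³ - tr·λ² + c_1·λ - det, where tr = trace, c_1 = sum of the principal 2×2 minors, det = det(Sigma):
  tr = 3 + 5 + 6 = 14,
  c_1 = (3·5 - (-2)²) + (3·6 - (2)²) + (5·6 - (1)²) = 11 + 14 + 29 = 54,
  det = 3·(5·6 - (1)²) - (-2)·((-2)·6 - (1)·(2)) + (2)·((-2)·(1) - 5·(2)) = 3·(29) - (-2)·(-14) + (2)·(-12) = 35.
  So p(λ) = λ³ - 14λ² + 54λ - 35.
Step 2 — look for an integer root (rational root theorem: any rational root is an integer divisor of 35). Testing λ = 7:
  p(7) = 343 - 686 + 378 - 35 = 0  ✓
  Dividing out (λ - 7): p(λ) = (λ - 7)(λ² - 7λ + 5).
Step 3 — remaining eigenvalues from the quadratic λ² - 7λ + 5 = 0:
  Δ = 7² - 4·5 = 49 - 20 = 29,  λ = (7 ± √29)/2 = (7 ± 5.3852)/2 ≈ 6.1926 or 0.8074.
  Sorted: λ_1 = 7,  λ_2 = 6.1926,  λ_3 = 0.8074  (check: sum = 14 = tr ✓).

Step 4 — unit eigenvector for λ_1 = 7: v spans the null space of (Sigma - λ_1 I), whose rows are
  r_1 = (-4, -2, 2),  r_2 = (-2, -2, 1),  r_3 = (2, 1, -1).
  v is orthogonal to every row, so take v ∝ r_1 × r_2 = ((-2)·(1) - (2)·(-2), (2)·(-2) - (-4)·(1), (-4)·(-2) - (-2)·(-2)) = (2, 0, 4).
  Rescale (divide by 2): u = (1, 0, 2).
  ||u|| = √((1)² + (0)² + (2)²) = √(5) ≈ 2.2361,  v_1 = u/||u|| ≈ (0.4472, 0, 0.8944) (||v_1|| = 1).

λ_1 = 7,  λ_2 = 6.1926,  λ_3 = 0.8074;  v_1 ≈ (0.4472, 0, 0.8944)


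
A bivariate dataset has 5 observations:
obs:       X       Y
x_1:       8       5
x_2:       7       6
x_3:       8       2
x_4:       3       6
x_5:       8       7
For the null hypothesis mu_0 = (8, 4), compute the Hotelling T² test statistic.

Step 1 — sample mean vector:
  mean(X) = (8 + 7 + 8 + 3 + 8) / 5 = 34/5 = 6.8
  mean(Y) = (5 + 6 + 2 + 6 + 7) / 5 = 26/5 = 5.2
  x̄ = (6.8, 5.2),  deviation x̄ - mu_0 = (6.8, 5.2) - (8, 4) = (-1.2, 1.2).

Step 2 — sample covariance matrix, S[i,j] = (1/(n-1)) · Σ_k (x_{k,i} - mean_i) · (x_{k,j} - mean_j), divisor n-1 = 4:
  S[X,X] = ((1.2)·(1.2) + (0.2)·(0.2) + (1.2)·(1.2) + (-3.8)·(-3.8) + (1.2)·(1.2)) / 4 = 18.8/4 = 4.7
  S[X,Y] = ((1.2)·(-0.2) + (0.2)·(0.8) + (1.2)·(-3.2) + (-3.8)·(0.8) + (1.2)·(1.8)) / 4 = -4.8/4 = -1.2
  S[Y,Y] = ((-0.2)·(-0.2) + (0.8)·(0.8) + (-3.2)·(-3.2) + (0.8)·(0.8) + (1.8)·(1.8)) / 4 = 14.8/4 = 3.7
  S = [[4.7, -1.2],
 [-1.2, 3.7]].

Step 3 — invert S. det(S) = 4.7·3.7 - (-1.2)² = 15.95.
  S^{-1} = (1/det) · [[d, -b], [-b, a]] = [[0.232, 0.0752],
 [0.0752, 0.2947]].

Step 4 — quadratic form (x̄ - mu_0)^T · S^{-1} · (x̄ - mu_0):
  S^{-1} · (x̄ - mu_0) = (-0.1881, 0.2633),
  (x̄ - mu_0)^T · [...] = (-1.2)·(-0.1881) + (1.2)·(0.2633) = 0.5417.

Step 5 — scale by n: T² = 5 · 0.5417 = 2.7085.

T² ≈ 2.7085


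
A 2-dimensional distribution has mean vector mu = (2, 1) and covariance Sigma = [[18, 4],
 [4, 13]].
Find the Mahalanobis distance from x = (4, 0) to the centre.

Step 1 — centre the observation: (x - mu) = (2, -1).

Step 2 — invert Sigma. det(Sigma) = 18·13 - (4)² = 218.
  Sigma^{-1} = (1/det) · [[d, -b], [-b, a]] = [[0.0596, -0.0183],
 [-0.0183, 0.0826]].

Step 3 — form the quadratic (x - mu)^T · Sigma^{-1} · (x - mu):
  Sigma^{-1} · (x - mu) = (0.1376, -0.1193).
  (x - mu)^T · [Sigma^{-1} · (x - mu)] = (2)·(0.1376) + (-1)·(-0.1193) = 0.3945.

Step 4 — take square root: d = √(0.3945) ≈ 0.6281.

d(x, mu) = √(0.3945) ≈ 0.6281


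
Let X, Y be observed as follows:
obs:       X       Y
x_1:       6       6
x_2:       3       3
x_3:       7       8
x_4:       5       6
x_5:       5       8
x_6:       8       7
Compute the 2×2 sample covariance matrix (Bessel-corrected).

Step 1 — column means:
  mean(X) = (6 + 3 + 7 + 5 + 5 + 8) / 6 = 34/6 = 5.6667
  mean(Y) = (6 + 3 + 8 + 6 + 8 + 7) / 6 = 38/6 = 6.3333

Step 2 — sample covariance S[i,j] = (1/(n-1)) · Σ_k (x_{k,i} - mean_i) · (x_{k,j} - mean_j), with n-1 = 5.
  S[X,X] = ((0.3333)·(0.3333) + (-2.6667)·(-2.6667) + (1.3333)·(1.3333) + (-0.6667)·(-0.6667) + (-0.6667)·(-0.6667) + (2.3333)·(2.3333)) / 5 = 15.3333/5 = 3.0667
  S[X,Y] = ((0.3333)·(-0.3333) + (-2.6667)·(-3.3333) + (1.3333)·(1.6667) + (-0.6667)·(-0.3333) + (-0.6667)·(1.6667) + (2.3333)·(0.6667)) / 5 = 11.6667/5 = 2.3333
  S[Y,Y] = ((-0.3333)·(-0.3333) + (-3.3333)·(-3.3333) + (1.6667)·(1.6667) + (-0.3333)·(-0.3333) + (1.6667)·(1.6667) + (0.6667)·(0.6667)) / 5 = 17.3333/5 = 3.4667

S is symmetric (S[j,i] = S[i,j]). Assembling:

S = [[3.0667, 2.3333],
 [2.3333, 3.4667]]


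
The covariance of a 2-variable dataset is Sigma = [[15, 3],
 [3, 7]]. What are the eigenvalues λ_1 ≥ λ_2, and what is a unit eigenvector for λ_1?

Step 1 — characteristic polynomial of 2×2 Sigma:
  det(Sigma - λI) = λ² - trace · λ + det = 0.
  trace = 15 + 7 = 22, det = 15·7 - (3)² = 96.
Step 2 — discriminant:
  Δ = trace² - 4·det = 484 - 384 = 100.
Step 3 — eigenvalues:
  λ = (trace ± √Δ)/2 = (22 ± 10)/2,
  λ_1 = 16,  λ_2 = 6.

Step 4 — unit eigenvector for λ_1: solve (Sigma - λ_1 I)v = 0. First row:
  (15 - 16)·v_x + (3)·v_y = 0, i.e. (-1)·v_x + (3)·v_y = 0,
  so v ∝ (b, λ_1 - a) = (3, 1) = u.
  ||u|| = √((3)² + (1)²) = √(10) ≈ 3.1623,
  v_1 = u/||u|| ≈ (0.9487, 0.3162) (||v_1|| = 1).

λ_1 = 16,  λ_2 = 6;  v_1 ≈ (0.9487, 0.3162)


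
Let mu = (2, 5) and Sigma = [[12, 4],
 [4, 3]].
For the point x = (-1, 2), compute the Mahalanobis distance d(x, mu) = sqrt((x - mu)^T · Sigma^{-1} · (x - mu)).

Step 1 — centre the observation: (x - mu) = (-3, -3).

Step 2 — invert Sigma. det(Sigma) = 12·3 - (4)² = 20.
  Sigma^{-1} = (1/det) · [[d, -b], [-b, a]] = [[0.15, -0.2],
 [-0.2, 0.6]].

Step 3 — form the quadratic (x - mu)^T · Sigma^{-1} · (x - mu):
  Sigma^{-1} · (x - mu) = (0.15, -1.2).
  (x - mu)^T · [Sigma^{-1} · (x - mu)] = (-3)·(0.15) + (-3)·(-1.2) = 3.15.

Step 4 — take square root: d = √(3.15) ≈ 1.7748.

d(x, mu) = √(3.15) ≈ 1.7748


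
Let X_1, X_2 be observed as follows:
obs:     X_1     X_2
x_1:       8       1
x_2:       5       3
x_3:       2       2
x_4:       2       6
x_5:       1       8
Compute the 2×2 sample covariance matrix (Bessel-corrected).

Step 1 — column means:
  mean(X_1) = (8 + 5 + 2 + 2 + 1) / 5 = 18/5 = 3.6
  mean(X_2) = (1 + 3 + 2 + 6 + 8) / 5 = 20/5 = 4

Step 2 — sample covariance S[i,j] = (1/(n-1)) · Σ_k (x_{k,i} - mean_i) · (x_{k,j} - mean_j), with n-1 = 4.
  S[X_1,X_1] = ((4.4)·(4.4) + (1.4)·(1.4) + (-1.6)·(-1.6) + (-1.6)·(-1.6) + (-2.6)·(-2.6)) / 4 = 33.2/4 = 8.3
  S[X_1,X_2] = ((4.4)·(-3) + (1.4)·(-1) + (-1.6)·(-2) + (-1.6)·(2) + (-2.6)·(4)) / 4 = -25/4 = -6.25
  S[X_2,X_2] = ((-3)·(-3) + (-1)·(-1) + (-2)·(-2) + (2)·(2) + (4)·(4)) / 4 = 34/4 = 8.5

S is symmetric (S[j,i] = S[i,j]). Assembling:

S = [[8.3, -6.25],
 [-6.25, 8.5]]


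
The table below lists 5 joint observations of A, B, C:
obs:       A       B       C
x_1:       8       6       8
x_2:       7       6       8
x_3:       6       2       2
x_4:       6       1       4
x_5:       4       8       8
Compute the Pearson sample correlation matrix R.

Step 1 — column means:
  mean(A) = (8 + 7 + 6 + 6 + 4) / 5 = 31/5 = 6.2
  mean(B) = (6 + 6 + 2 + 1 + 8) / 5 = 23/5 = 4.6
  mean(C) = (8 + 8 + 2 + 4 + 8) / 5 = 30/5 = 6

Step 2 — sample variances and covariances s[i,j] = (1/(n-1)) · Σ_k (x_{k,i} - mean_i) · (x_{k,j} - mean_j), with n-1 = 4:
  s[A,A] = ((1.8)·(1.8) + (0.8)·(0.8) + (-0.2)·(-0.2) + (-0.2)·(-0.2) + (-2.2)·(-2.2)) / 4 = 8.8/4 = 2.2
  s[A,B] = ((1.8)·(1.4) + (0.8)·(1.4) + (-0.2)·(-2.6) + (-0.2)·(-3.6) + (-2.2)·(3.4)) / 4 = -2.6/4 = -0.65
  s[A,C] = ((1.8)·(2) + (0.8)·(2) + (-0.2)·(-4) + (-0.2)·(-2) + (-2.2)·(2)) / 4 = 2/4 = 0.5
  s[B,B] = ((1.4)·(1.4) + (1.4)·(1.4) + (-2.6)·(-2.6) + (-3.6)·(-3.6) + (3.4)·(3.4)) / 4 = 35.2/4 = 8.8
  s[B,C] = ((1.4)·(2) + (1.4)·(2) + (-2.6)·(-4) + (-3.6)·(-2) + (3.4)·(2)) / 4 = 30/4 = 7.5
  s[C,C] = ((2)·(2) + (2)·(2) + (-4)·(-4) + (-2)·(-2) + (2)·(2)) / 4 = 32/4 = 8
  Sample standard deviations s_i = √(s[i,i]):
  s(A) = √(2.2) = 1.4832
  s(B) = √(8.8) = 2.9665
  s(C) = √(8) = 2.8284

Step 3 — r_{ij} = s_{ij} / (s_i · s_j):
  r[A,A] = 1 (diagonal).
  r[A,B] = -0.65 / (1.4832 · 2.9665) = -0.65 / 4.4 = -0.1477
  r[A,C] = 0.5 / (1.4832 · 2.8284) = 0.5 / 4.1952 = 0.1192
  r[B,B] = 1 (diagonal).
  r[B,C] = 7.5 / (2.9665 · 2.8284) = 7.5 / 8.3905 = 0.8939
  r[C,C] = 1 (diagonal).

R is symmetric with unit diagonal. Assembling:

R = [[1, -0.1477, 0.1192],
 [-0.1477, 1, 0.8939],
 [0.1192, 0.8939, 1]]


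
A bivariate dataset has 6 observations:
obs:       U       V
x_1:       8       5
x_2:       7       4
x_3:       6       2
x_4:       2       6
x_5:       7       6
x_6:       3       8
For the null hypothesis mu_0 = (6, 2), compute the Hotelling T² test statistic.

Step 1 — sample mean vector:
  mean(U) = (8 + 7 + 6 + 2 + 7 + 3) / 6 = 33/6 = 5.5
  mean(V) = (5 + 4 + 2 + 6 + 6 + 8) / 6 = 31/6 = 5.1667
  x̄ = (5.5, 5.1667),  deviation x̄ - mu_0 = (5.5, 5.1667) - (6, 2) = (-0.5, 3.1667).

Step 2 — sample covariance matrix, S[i,j] = (1/(n-1)) · Σ_k (x_{k,i} - mean_i) · (x_{k,j} - mean_j), divisor n-1 = 5:
  S[U,U] = ((2.5)·(2.5) + (1.5)·(1.5) + (0.5)·(0.5) + (-3.5)·(-3.5) + (1.5)·(1.5) + (-2.5)·(-2.5)) / 5 = 29.5/5 = 5.9
  S[U,V] = ((2.5)·(-0.1667) + (1.5)·(-1.1667) + (0.5)·(-3.1667) + (-3.5)·(0.8333) + (1.5)·(0.8333) + (-2.5)·(2.8333)) / 5 = -12.5/5 = -2.5
  S[V,V] = ((-0.1667)·(-0.1667) + (-1.1667)·(-1.1667) + (-3.1667)·(-3.1667) + (0.8333)·(0.8333) + (0.8333)·(0.8333) + (2.8333)·(2.8333)) / 5 = 20.8333/5 = 4.1667
  S = [[5.9, -2.5],
 [-2.5, 4.1667]].

Step 3 — invert S. det(S) = 5.9·4.1667 - (-2.5)² = 18.3333.
  S^{-1} = (1/det) · [[d, -b], [-b, a]] = [[0.2273, 0.1364],
 [0.1364, 0.3218]].

Step 4 — quadratic form (x̄ - mu_0)^T · S^{-1} · (x̄ - mu_0):
  S^{-1} · (x̄ - mu_0) = (0.3182, 0.9509),
  (x̄ - mu_0)^T · [...] = (-0.5)·(0.3182) + (3.1667)·(0.9509) = 2.8521.

Step 5 — scale by n: T² = 6 · 2.8521 = 17.1127.

T² ≈ 17.1127


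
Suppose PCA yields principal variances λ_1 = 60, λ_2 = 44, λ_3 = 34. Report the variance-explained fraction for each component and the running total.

Step 1 — total variance = trace(Sigma) = Σ λ_i = 60 + 44 + 34 = 138.

Step 2 — fraction explained by component i = λ_i / Σ λ:
  PC1: 60/138 = 0.4348
  PC2: 44/138 = 0.3188
  PC3: 34/138 = 0.2464

Step 3 — cumulative fraction after k components = (λ_1 + ... + λ_k) / Σ λ:
  k = 1: 60/138 = 0.4348
  k = 2: (60 + 44)/138 = 104/138 = 0.7536
  k = 3: (60 + 44 + 34)/138 = 138/138 = 1

Summary (fraction, with percent):

explained: PC1 0.4348 (43.48%), PC2 0.3188 (31.88%), PC3 0.2464 (24.64%);  cumulative: 0.4348, 0.7536, 1


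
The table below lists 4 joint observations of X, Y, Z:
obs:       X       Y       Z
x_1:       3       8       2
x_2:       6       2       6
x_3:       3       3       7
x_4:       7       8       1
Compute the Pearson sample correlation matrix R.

Step 1 — column means:
  mean(X) = (3 + 6 + 3 + 7) / 4 = 19/4 = 4.75
  mean(Y) = (8 + 2 + 3 + 8) / 4 = 21/4 = 5.25
  mean(Z) = (2 + 6 + 7 + 1) / 4 = 16/4 = 4

Step 2 — sample variances and covariances s[i,j] = (1/(n-1)) · Σ_k (x_{k,i} - mean_i) · (x_{k,j} - mean_j), with n-1 = 3:
  s[X,X] = ((-1.75)·(-1.75) + (1.25)·(1.25) + (-1.75)·(-1.75) + (2.25)·(2.25)) / 3 = 12.75/3 = 4.25
  s[X,Y] = ((-1.75)·(2.75) + (1.25)·(-3.25) + (-1.75)·(-2.25) + (2.25)·(2.75)) / 3 = 1.25/3 = 0.4167
  s[X,Z] = ((-1.75)·(-2) + (1.25)·(2) + (-1.75)·(3) + (2.25)·(-3)) / 3 = -6/3 = -2
  s[Y,Y] = ((2.75)·(2.75) + (-3.25)·(-3.25) + (-2.25)·(-2.25) + (2.75)·(2.75)) / 3 = 30.75/3 = 10.25
  s[Y,Z] = ((2.75)·(-2) + (-3.25)·(2) + (-2.25)·(3) + (2.75)·(-3)) / 3 = -27/3 = -9
  s[Z,Z] = ((-2)·(-2) + (2)·(2) + (3)·(3) + (-3)·(-3)) / 3 = 26/3 = 8.6667
  Sample standard deviations s_i = √(s[i,i]):
  s(X) = √(4.25) = 2.0616
  s(Y) = √(10.25) = 3.2016
  s(Z) = √(8.6667) = 2.9439

Step 3 — r_{ij} = s_{ij} / (s_i · s_j):
  r[X,X] = 1 (diagonal).
  r[X,Y] = 0.4167 / (2.0616 · 3.2016) = 0.4167 / 6.6002 = 0.0631
  r[X,Z] = -2 / (2.0616 · 2.9439) = -2 / 6.069 = -0.3295
  r[Y,Y] = 1 (diagonal).
  r[Y,Z] = -9 / (3.2016 · 2.9439) = -9 / 9.4251 = -0.9549
  r[Z,Z] = 1 (diagonal).

R is symmetric with unit diagonal. Assembling:

R = [[1, 0.0631, -0.3295],
 [0.0631, 1, -0.9549],
 [-0.3295, -0.9549, 1]]


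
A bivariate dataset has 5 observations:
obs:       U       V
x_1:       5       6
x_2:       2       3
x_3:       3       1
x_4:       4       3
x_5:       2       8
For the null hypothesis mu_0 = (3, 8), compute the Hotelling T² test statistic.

Step 1 — sample mean vector:
  mean(U) = (5 + 2 + 3 + 4 + 2) / 5 = 16/5 = 3.2
  mean(V) = (6 + 3 + 1 + 3 + 8) / 5 = 21/5 = 4.2
  x̄ = (3.2, 4.2),  deviation x̄ - mu_0 = (3.2, 4.2) - (3, 8) = (0.2, -3.8).

Step 2 — sample covariance matrix, S[i,j] = (1/(n-1)) · Σ_k (x_{k,i} - mean_i) · (x_{k,j} - mean_j), divisor n-1 = 4:
  S[U,U] = ((1.8)·(1.8) + (-1.2)·(-1.2) + (-0.2)·(-0.2) + (0.8)·(0.8) + (-1.2)·(-1.2)) / 4 = 6.8/4 = 1.7
  S[U,V] = ((1.8)·(1.8) + (-1.2)·(-1.2) + (-0.2)·(-3.2) + (0.8)·(-1.2) + (-1.2)·(3.8)) / 4 = -0.2/4 = -0.05
  S[V,V] = ((1.8)·(1.8) + (-1.2)·(-1.2) + (-3.2)·(-3.2) + (-1.2)·(-1.2) + (3.8)·(3.8)) / 4 = 30.8/4 = 7.7
  S = [[1.7, -0.05],
 [-0.05, 7.7]].

Step 3 — invert S. det(S) = 1.7·7.7 - (-0.05)² = 13.0875.
  S^{-1} = (1/det) · [[d, -b], [-b, a]] = [[0.5883, 0.0038],
 [0.0038, 0.1299]].

Step 4 — quadratic form (x̄ - mu_0)^T · S^{-1} · (x̄ - mu_0):
  S^{-1} · (x̄ - mu_0) = (0.1032, -0.4928),
  (x̄ - mu_0)^T · [...] = (0.2)·(0.1032) + (-3.8)·(-0.4928) = 1.8934.

Step 5 — scale by n: T² = 5 · 1.8934 = 9.467.

T² ≈ 9.467


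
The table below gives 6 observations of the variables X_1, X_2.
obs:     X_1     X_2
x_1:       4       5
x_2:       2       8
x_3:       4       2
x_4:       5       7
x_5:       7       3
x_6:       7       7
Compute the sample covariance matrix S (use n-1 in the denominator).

Step 1 — column means:
  mean(X_1) = (4 + 2 + 4 + 5 + 7 + 7) / 6 = 29/6 = 4.8333
  mean(X_2) = (5 + 8 + 2 + 7 + 3 + 7) / 6 = 32/6 = 5.3333

Step 2 — sample covariance S[i,j] = (1/(n-1)) · Σ_k (x_{k,i} - mean_i) · (x_{k,j} - mean_j), with n-1 = 5.
  S[X_1,X_1] = ((-0.8333)·(-0.8333) + (-2.8333)·(-2.8333) + (-0.8333)·(-0.8333) + (0.1667)·(0.1667) + (2.1667)·(2.1667) + (2.1667)·(2.1667)) / 5 = 18.8333/5 = 3.7667
  S[X_1,X_2] = ((-0.8333)·(-0.3333) + (-2.8333)·(2.6667) + (-0.8333)·(-3.3333) + (0.1667)·(1.6667) + (2.1667)·(-2.3333) + (2.1667)·(1.6667)) / 5 = -5.6667/5 = -1.1333
  S[X_2,X_2] = ((-0.3333)·(-0.3333) + (2.6667)·(2.6667) + (-3.3333)·(-3.3333) + (1.6667)·(1.6667) + (-2.3333)·(-2.3333) + (1.6667)·(1.6667)) / 5 = 29.3333/5 = 5.8667

S is symmetric (S[j,i] = S[i,j]). Assembling:

S = [[3.7667, -1.1333],
 [-1.1333, 5.8667]]


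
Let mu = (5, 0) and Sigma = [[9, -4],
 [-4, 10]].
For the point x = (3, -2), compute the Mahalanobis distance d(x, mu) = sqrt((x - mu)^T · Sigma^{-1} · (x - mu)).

Step 1 — centre the observation: (x - mu) = (-2, -2).

Step 2 — invert Sigma. det(Sigma) = 9·10 - (-4)² = 74.
  Sigma^{-1} = (1/det) · [[d, -b], [-b, a]] = [[0.1351, 0.0541],
 [0.0541, 0.1216]].

Step 3 — form the quadratic (x - mu)^T · Sigma^{-1} · (x - mu):
  Sigma^{-1} · (x - mu) = (-0.3784, -0.3514).
  (x - mu)^T · [Sigma^{-1} · (x - mu)] = (-2)·(-0.3784) + (-2)·(-0.3514) = 1.4595.

Step 4 — take square root: d = √(1.4595) ≈ 1.2081.

d(x, mu) = √(1.4595) ≈ 1.2081


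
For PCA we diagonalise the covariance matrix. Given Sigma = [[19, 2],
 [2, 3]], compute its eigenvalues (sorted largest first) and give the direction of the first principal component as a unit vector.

Step 1 — characteristic polynomial of 2×2 Sigma:
  det(Sigma - λI) = λ² - trace · λ + det = 0.
  trace = 19 + 3 = 22, det = 19·3 - (2)² = 53.
Step 2 — discriminant:
  Δ = trace² - 4·det = 484 - 212 = 272.
Step 3 — eigenvalues:
  λ = (trace ± √Δ)/2 = (22 ± 16.4924)/2,
  λ_1 = 19.2462,  λ_2 = 2.7538.

Step 4 — unit eigenvector for λ_1: solve (Sigma - λ_1 I)v = 0. First row:
  (19 - 19.2462)·v_x + (2)·v_y = 0, i.e. (-0.2462)·v_x + (2)·v_y = 0,
  so v ∝ (b, λ_1 - a) = (2, 0.2462) = u.
  ||u|| = √((2)² + (0.2462)²) = √(4.0606) ≈ 2.0151,
  v_1 = u/||u|| ≈ (0.9925, 0.1222) (||v_1|| = 1).

λ_1 = 19.2462,  λ_2 = 2.7538;  v_1 ≈ (0.9925, 0.1222)


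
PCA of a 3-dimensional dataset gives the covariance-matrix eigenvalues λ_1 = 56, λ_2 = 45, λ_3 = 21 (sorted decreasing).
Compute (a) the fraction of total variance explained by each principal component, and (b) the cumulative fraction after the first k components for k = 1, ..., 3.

Step 1 — total variance = trace(Sigma) = Σ λ_i = 56 + 45 + 21 = 122.

Step 2 — fraction explained by component i = λ_i / Σ λ:
  PC1: 56/122 = 0.459
  PC2: 45/122 = 0.3689
  PC3: 21/122 = 0.1721

Step 3 — cumulative fraction after k components = (λ_1 + ... + λ_k) / Σ λ:
  k = 1: 56/122 = 0.459
  k = 2: (56 + 45)/122 = 101/122 = 0.8279
  k = 3: (56 + 45 + 21)/122 = 122/122 = 1

Summary (fraction, with percent):

explained: PC1 0.459 (45.9%), PC2 0.3689 (36.89%), PC3 0.1721 (17.21%);  cumulative: 0.459, 0.8279, 1


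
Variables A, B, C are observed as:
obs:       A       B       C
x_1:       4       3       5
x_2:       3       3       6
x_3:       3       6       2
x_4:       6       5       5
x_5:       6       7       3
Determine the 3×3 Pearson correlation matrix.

Step 1 — column means:
  mean(A) = (4 + 3 + 3 + 6 + 6) / 5 = 22/5 = 4.4
  mean(B) = (3 + 3 + 6 + 5 + 7) / 5 = 24/5 = 4.8
  mean(C) = (5 + 6 + 2 + 5 + 3) / 5 = 21/5 = 4.2

Step 2 — sample variances and covariances s[i,j] = (1/(n-1)) · Σ_k (x_{k,i} - mean_i) · (x_{k,j} - mean_j), with n-1 = 4:
  s[A,A] = ((-0.4)·(-0.4) + (-1.4)·(-1.4) + (-1.4)·(-1.4) + (1.6)·(1.6) + (1.6)·(1.6)) / 4 = 9.2/4 = 2.3
  s[A,B] = ((-0.4)·(-1.8) + (-1.4)·(-1.8) + (-1.4)·(1.2) + (1.6)·(0.2) + (1.6)·(2.2)) / 4 = 5.4/4 = 1.35
  s[A,C] = ((-0.4)·(0.8) + (-1.4)·(1.8) + (-1.4)·(-2.2) + (1.6)·(0.8) + (1.6)·(-1.2)) / 4 = -0.4/4 = -0.1
  s[B,B] = ((-1.8)·(-1.8) + (-1.8)·(-1.8) + (1.2)·(1.2) + (0.2)·(0.2) + (2.2)·(2.2)) / 4 = 12.8/4 = 3.2
  s[B,C] = ((-1.8)·(0.8) + (-1.8)·(1.8) + (1.2)·(-2.2) + (0.2)·(0.8) + (2.2)·(-1.2)) / 4 = -9.8/4 = -2.45
  s[C,C] = ((0.8)·(0.8) + (1.8)·(1.8) + (-2.2)·(-2.2) + (0.8)·(0.8) + (-1.2)·(-1.2)) / 4 = 10.8/4 = 2.7
  Sample standard deviations s_i = √(s[i,i]):
  s(A) = √(2.3) = 1.5166
  s(B) = √(3.2) = 1.7889
  s(C) = √(2.7) = 1.6432

Step 3 — r_{ij} = s_{ij} / (s_i · s_j):
  r[A,A] = 1 (diagonal).
  r[A,B] = 1.35 / (1.5166 · 1.7889) = 1.35 / 2.7129 = 0.4976
  r[A,C] = -0.1 / (1.5166 · 1.6432) = -0.1 / 2.492 = -0.0401
  r[B,B] = 1 (diagonal).
  r[B,C] = -2.45 / (1.7889 · 1.6432) = -2.45 / 2.9394 = -0.8335
  r[C,C] = 1 (diagonal).

R is symmetric with unit diagonal. Assembling:

R = [[1, 0.4976, -0.0401],
 [0.4976, 1, -0.8335],
 [-0.0401, -0.8335, 1]]


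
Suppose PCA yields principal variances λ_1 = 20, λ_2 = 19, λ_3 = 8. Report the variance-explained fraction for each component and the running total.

Step 1 — total variance = trace(Sigma) = Σ λ_i = 20 + 19 + 8 = 47.

Step 2 — fraction explained by component i = λ_i / Σ λ:
  PC1: 20/47 = 0.4255
  PC2: 19/47 = 0.4043
  PC3: 8/47 = 0.1702

Step 3 — cumulative fraction after k components = (λ_1 + ... + λ_k) / Σ λ:
  k = 1: 20/47 = 0.4255
  k = 2: (20 + 19)/47 = 39/47 = 0.8298
  k = 3: (20 + 19 + 8)/47 = 47/47 = 1

Summary (fraction, with percent):

explained: PC1 0.4255 (42.55%), PC2 0.4043 (40.43%), PC3 0.1702 (17.02%);  cumulative: 0.4255, 0.8298, 1


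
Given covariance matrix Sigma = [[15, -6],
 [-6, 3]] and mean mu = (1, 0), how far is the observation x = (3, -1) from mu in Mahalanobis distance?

Step 1 — centre the observation: (x - mu) = (2, -1).

Step 2 — invert Sigma. det(Sigma) = 15·3 - (-6)² = 9.
  Sigma^{-1} = (1/det) · [[d, -b], [-b, a]] = [[0.3333, 0.6667],
 [0.6667, 1.6667]].

Step 3 — form the quadratic (x - mu)^T · Sigma^{-1} · (x - mu):
  Sigma^{-1} · (x - mu) = (0, -0.3333).
  (x - mu)^T · [Sigma^{-1} · (x - mu)] = (2)·(0) + (-1)·(-0.3333) = 0.3333.

Step 4 — take square root: d = √(0.3333) ≈ 0.5774.

d(x, mu) = √(0.3333) ≈ 0.5774


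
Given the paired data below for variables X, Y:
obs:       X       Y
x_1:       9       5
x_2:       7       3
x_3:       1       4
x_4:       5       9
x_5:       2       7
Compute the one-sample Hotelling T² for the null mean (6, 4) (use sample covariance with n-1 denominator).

Step 1 — sample mean vector:
  mean(X) = (9 + 7 + 1 + 5 + 2) / 5 = 24/5 = 4.8
  mean(Y) = (5 + 3 + 4 + 9 + 7) / 5 = 28/5 = 5.6
  x̄ = (4.8, 5.6),  deviation x̄ - mu_0 = (4.8, 5.6) - (6, 4) = (-1.2, 1.6).

Step 2 — sample covariance matrix, S[i,j] = (1/(n-1)) · Σ_k (x_{k,i} - mean_i) · (x_{k,j} - mean_j), divisor n-1 = 4:
  S[X,X] = ((4.2)·(4.2) + (2.2)·(2.2) + (-3.8)·(-3.8) + (0.2)·(0.2) + (-2.8)·(-2.8)) / 4 = 44.8/4 = 11.2
  S[X,Y] = ((4.2)·(-0.6) + (2.2)·(-2.6) + (-3.8)·(-1.6) + (0.2)·(3.4) + (-2.8)·(1.4)) / 4 = -5.4/4 = -1.35
  S[Y,Y] = ((-0.6)·(-0.6) + (-2.6)·(-2.6) + (-1.6)·(-1.6) + (3.4)·(3.4) + (1.4)·(1.4)) / 4 = 23.2/4 = 5.8
  S = [[11.2, -1.35],
 [-1.35, 5.8]].

Step 3 — invert S. det(S) = 11.2·5.8 - (-1.35)² = 63.1375.
  S^{-1} = (1/det) · [[d, -b], [-b, a]] = [[0.0919, 0.0214],
 [0.0214, 0.1774]].

Step 4 — quadratic form (x̄ - mu_0)^T · S^{-1} · (x̄ - mu_0):
  S^{-1} · (x̄ - mu_0) = (-0.076, 0.2582),
  (x̄ - mu_0)^T · [...] = (-1.2)·(-0.076) + (1.6)·(0.2582) = 0.5043.

Step 5 — scale by n: T² = 5 · 0.5043 = 2.5215.

T² ≈ 2.5215


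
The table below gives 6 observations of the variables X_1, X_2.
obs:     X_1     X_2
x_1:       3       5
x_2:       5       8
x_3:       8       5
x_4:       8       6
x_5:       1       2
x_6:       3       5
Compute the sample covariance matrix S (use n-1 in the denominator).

Step 1 — column means:
  mean(X_1) = (3 + 5 + 8 + 8 + 1 + 3) / 6 = 28/6 = 4.6667
  mean(X_2) = (5 + 8 + 5 + 6 + 2 + 5) / 6 = 31/6 = 5.1667

Step 2 — sample covariance S[i,j] = (1/(n-1)) · Σ_k (x_{k,i} - mean_i) · (x_{k,j} - mean_j), with n-1 = 5.
  S[X_1,X_1] = ((-1.6667)·(-1.6667) + (0.3333)·(0.3333) + (3.3333)·(3.3333) + (3.3333)·(3.3333) + (-3.6667)·(-3.6667) + (-1.6667)·(-1.6667)) / 5 = 41.3333/5 = 8.2667
  S[X_1,X_2] = ((-1.6667)·(-0.1667) + (0.3333)·(2.8333) + (3.3333)·(-0.1667) + (3.3333)·(0.8333) + (-3.6667)·(-3.1667) + (-1.6667)·(-0.1667)) / 5 = 15.3333/5 = 3.0667
  S[X_2,X_2] = ((-0.1667)·(-0.1667) + (2.8333)·(2.8333) + (-0.1667)·(-0.1667) + (0.8333)·(0.8333) + (-3.1667)·(-3.1667) + (-0.1667)·(-0.1667)) / 5 = 18.8333/5 = 3.7667

S is symmetric (S[j,i] = S[i,j]). Assembling:

S = [[8.2667, 3.0667],
 [3.0667, 3.7667]]


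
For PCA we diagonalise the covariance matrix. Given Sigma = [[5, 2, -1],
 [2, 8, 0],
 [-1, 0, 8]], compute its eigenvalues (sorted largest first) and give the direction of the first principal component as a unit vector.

Step 1 — characteristic polynomial p(λ) = det(λI - Sigma) = λ³ - tr·λ² + c_1·λ - det, where tr = trace, c_1 = sum of the principal 2×2 minors, det = det(Sigma):
  tr = 5 + 8 + 8 = 21,
  c_1 = (5·8 - (2)²) + (5·8 - (-1)²) + (8·8 - (0)²) = 36 + 39 + 64 = 139,
  det = 5·(8·8 - (0)²) - (2)·((2)·8 - (0)·(-1)) + (-1)·((2)·(0) - 8·(-1)) = 5·(64) - (2)·(16) + (-1)·(8) = 280.
  So p(λ) = λ³ - 21λ² + 139λ - 280.
Step 2 — look for an integer root (rational root theorem: any rational root is an integer divisor of 280). Testing λ = 8:
  p(8) = 512 - 1344 + 1112 - 280 = 0  ✓
  Dividing out (λ - 8): p(λ) = (λ - 8)(λ² - 13λ + 35).
Step 3 — remaining eigenvalues from the quadratic λ² - 13λ + 35 = 0:
  Δ = 13² - 4·35 = 169 - 140 = 29,  λ = (13 ± √29)/2 = (13 ± 5.3852)/2 ≈ 9.1926 or 3.8074.
  Sorted: λ_1 = 9.1926,  λ_2 = 8,  λ_3 = 3.8074  (check: sum = 21 = tr ✓).

Step 4 — unit eigenvector for λ_1 ≈ 9.1926: v spans the null space of (Sigma - λ_1 I), whose rows are
  r_1 = (-4.1926, 2, -1),  r_2 = (2, -1.1926, 0),  r_3 = (-1, 0, -1.1926).
  v is orthogonal to every row, so take v ∝ r_1 × r_2 = ((2)·(0) - (-1)·(-1.1926), (-1)·(2) - (-4.1926)·(0), (-4.1926)·(-1.1926) - (2)·(2)) ≈ (-1.1926, -2, 1).
  Rescale (multiply by -1 so the first nonzero entry is positive): u = (1.1926, 2, -1).
  ||u|| = √((1.1926)² + (2)² + (-1)²) = √(6.4223) ≈ 2.5342,  v_1 = u/||u|| ≈ (0.4706, 0.7892, -0.3946) (||v_1|| = 1).

λ_1 = 9.1926,  λ_2 = 8,  λ_3 = 3.8074;  v_1 ≈ (0.4706, 0.7892, -0.3946)


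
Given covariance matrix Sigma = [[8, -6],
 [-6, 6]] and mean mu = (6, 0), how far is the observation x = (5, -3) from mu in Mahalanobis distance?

Step 1 — centre the observation: (x - mu) = (-1, -3).

Step 2 — invert Sigma. det(Sigma) = 8·6 - (-6)² = 12.
  Sigma^{-1} = (1/det) · [[d, -b], [-b, a]] = [[0.5, 0.5],
 [0.5, 0.6667]].

Step 3 — form the quadratic (x - mu)^T · Sigma^{-1} · (x - mu):
  Sigma^{-1} · (x - mu) = (-2, -2.5).
  (x - mu)^T · [Sigma^{-1} · (x - mu)] = (-1)·(-2) + (-3)·(-2.5) = 9.5.

Step 4 — take square root: d = √(9.5) ≈ 3.0822.

d(x, mu) = √(9.5) ≈ 3.0822


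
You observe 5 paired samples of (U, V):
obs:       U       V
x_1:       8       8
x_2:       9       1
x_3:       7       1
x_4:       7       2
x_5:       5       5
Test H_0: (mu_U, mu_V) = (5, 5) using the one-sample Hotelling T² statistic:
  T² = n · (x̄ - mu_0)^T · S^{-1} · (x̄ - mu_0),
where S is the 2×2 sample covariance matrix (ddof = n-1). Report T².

Step 1 — sample mean vector:
  mean(U) = (8 + 9 + 7 + 7 + 5) / 5 = 36/5 = 7.2
  mean(V) = (8 + 1 + 1 + 2 + 5) / 5 = 17/5 = 3.4
  x̄ = (7.2, 3.4),  deviation x̄ - mu_0 = (7.2, 3.4) - (5, 5) = (2.2, -1.6).

Step 2 — sample covariance matrix, S[i,j] = (1/(n-1)) · Σ_k (x_{k,i} - mean_i) · (x_{k,j} - mean_j), divisor n-1 = 4:
  S[U,U] = ((0.8)·(0.8) + (1.8)·(1.8) + (-0.2)·(-0.2) + (-0.2)·(-0.2) + (-2.2)·(-2.2)) / 4 = 8.8/4 = 2.2
  S[U,V] = ((0.8)·(4.6) + (1.8)·(-2.4) + (-0.2)·(-2.4) + (-0.2)·(-1.4) + (-2.2)·(1.6)) / 4 = -3.4/4 = -0.85
  S[V,V] = ((4.6)·(4.6) + (-2.4)·(-2.4) + (-2.4)·(-2.4) + (-1.4)·(-1.4) + (1.6)·(1.6)) / 4 = 37.2/4 = 9.3
  S = [[2.2, -0.85],
 [-0.85, 9.3]].

Step 3 — invert S. det(S) = 2.2·9.3 - (-0.85)² = 19.7375.
  S^{-1} = (1/det) · [[d, -b], [-b, a]] = [[0.4712, 0.0431],
 [0.0431, 0.1115]].

Step 4 — quadratic form (x̄ - mu_0)^T · S^{-1} · (x̄ - mu_0):
  S^{-1} · (x̄ - mu_0) = (0.9677, -0.0836),
  (x̄ - mu_0)^T · [...] = (2.2)·(0.9677) + (-1.6)·(-0.0836) = 2.2627.

Step 5 — scale by n: T² = 5 · 2.2627 = 11.3135.

T² ≈ 11.3135


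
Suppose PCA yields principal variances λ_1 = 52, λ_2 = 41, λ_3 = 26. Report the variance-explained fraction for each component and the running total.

Step 1 — total variance = trace(Sigma) = Σ λ_i = 52 + 41 + 26 = 119.

Step 2 — fraction explained by component i = λ_i / Σ λ:
  PC1: 52/119 = 0.437
  PC2: 41/119 = 0.3445
  PC3: 26/119 = 0.2185

Step 3 — cumulative fraction after k components = (λ_1 + ... + λ_k) / Σ λ:
  k = 1: 52/119 = 0.437
  k = 2: (52 + 41)/119 = 93/119 = 0.7815
  k = 3: (52 + 41 + 26)/119 = 119/119 = 1

Summary (fraction, with percent):

explained: PC1 0.437 (43.7%), PC2 0.3445 (34.45%), PC3 0.2185 (21.85%);  cumulative: 0.437, 0.7815, 1


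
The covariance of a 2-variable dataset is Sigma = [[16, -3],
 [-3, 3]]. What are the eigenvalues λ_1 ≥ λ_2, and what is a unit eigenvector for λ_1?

Step 1 — characteristic polynomial of 2×2 Sigma:
  det(Sigma - λI) = λ² - trace · λ + det = 0.
  trace = 16 + 3 = 19, det = 16·3 - (-3)² = 39.
Step 2 — discriminant:
  Δ = trace² - 4·det = 361 - 156 = 205.
Step 3 — eigenvalues:
  λ = (trace ± √Δ)/2 = (19 ± 14.3178)/2,
  λ_1 = 16.6589,  λ_2 = 2.3411.

Step 4 — unit eigenvector for λ_1: solve (Sigma - λ_1 I)v = 0. First row:
  (16 - 16.6589)·v_x + (-3)·v_y = 0, i.e. (-0.6589)·v_x + (-3)·v_y = 0,
  so v ∝ (b, λ_1 - a) = (-3, 0.6589); multiply by -1 so the first entry is positive: u = (3, -0.6589).
  ||u|| = √((3)² + (-0.6589)²) = √(9.4342) ≈ 3.0715,
  v_1 = u/||u|| ≈ (0.9767, -0.2145) (||v_1|| = 1).

λ_1 = 16.6589,  λ_2 = 2.3411;  v_1 ≈ (0.9767, -0.2145)


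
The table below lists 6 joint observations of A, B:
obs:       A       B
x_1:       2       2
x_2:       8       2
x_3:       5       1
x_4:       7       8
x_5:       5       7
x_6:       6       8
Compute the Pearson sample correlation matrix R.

Step 1 — column means:
  mean(A) = (2 + 8 + 5 + 7 + 5 + 6) / 6 = 33/6 = 5.5
  mean(B) = (2 + 2 + 1 + 8 + 7 + 8) / 6 = 28/6 = 4.6667

Step 2 — sample variances and covariances s[i,j] = (1/(n-1)) · Σ_k (x_{k,i} - mean_i) · (x_{k,j} - mean_j), with n-1 = 5:
  s[A,A] = ((-3.5)·(-3.5) + (2.5)·(2.5) + (-0.5)·(-0.5) + (1.5)·(1.5) + (-0.5)·(-0.5) + (0.5)·(0.5)) / 5 = 21.5/5 = 4.3
  s[A,B] = ((-3.5)·(-2.6667) + (2.5)·(-2.6667) + (-0.5)·(-3.6667) + (1.5)·(3.3333) + (-0.5)·(2.3333) + (0.5)·(3.3333)) / 5 = 10/5 = 2
  s[B,B] = ((-2.6667)·(-2.6667) + (-2.6667)·(-2.6667) + (-3.6667)·(-3.6667) + (3.3333)·(3.3333) + (2.3333)·(2.3333) + (3.3333)·(3.3333)) / 5 = 55.3333/5 = 11.0667
  Sample standard deviations s_i = √(s[i,i]):
  s(A) = √(4.3) = 2.0736
  s(B) = √(11.0667) = 3.3267

Step 3 — r_{ij} = s_{ij} / (s_i · s_j):
  r[A,A] = 1 (diagonal).
  r[A,B] = 2 / (2.0736 · 3.3267) = 2 / 6.8983 = 0.2899
  r[B,B] = 1 (diagonal).

R is symmetric with unit diagonal. Assembling:

R = [[1, 0.2899],
 [0.2899, 1]]


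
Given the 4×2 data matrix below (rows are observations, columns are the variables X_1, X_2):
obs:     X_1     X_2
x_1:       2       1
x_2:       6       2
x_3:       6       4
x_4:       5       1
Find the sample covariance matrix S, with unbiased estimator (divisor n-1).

Step 1 — column means:
  mean(X_1) = (2 + 6 + 6 + 5) / 4 = 19/4 = 4.75
  mean(X_2) = (1 + 2 + 4 + 1) / 4 = 8/4 = 2

Step 2 — sample covariance S[i,j] = (1/(n-1)) · Σ_k (x_{k,i} - mean_i) · (x_{k,j} - mean_j), with n-1 = 3.
  S[X_1,X_1] = ((-2.75)·(-2.75) + (1.25)·(1.25) + (1.25)·(1.25) + (0.25)·(0.25)) / 3 = 10.75/3 = 3.5833
  S[X_1,X_2] = ((-2.75)·(-1) + (1.25)·(0) + (1.25)·(2) + (0.25)·(-1)) / 3 = 5/3 = 1.6667
  S[X_2,X_2] = ((-1)·(-1) + (0)·(0) + (2)·(2) + (-1)·(-1)) / 3 = 6/3 = 2

S is symmetric (S[j,i] = S[i,j]). Assembling:

S = [[3.5833, 1.6667],
 [1.6667, 2]]


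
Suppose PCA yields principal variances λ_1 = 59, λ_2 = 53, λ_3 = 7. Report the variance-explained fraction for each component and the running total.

Step 1 — total variance = trace(Sigma) = Σ λ_i = 59 + 53 + 7 = 119.

Step 2 — fraction explained by component i = λ_i / Σ λ:
  PC1: 59/119 = 0.4958
  PC2: 53/119 = 0.4454
  PC3: 7/119 = 0.0588

Step 3 — cumulative fraction after k components = (λ_1 + ... + λ_k) / Σ λ:
  k = 1: 59/119 = 0.4958
  k = 2: (59 + 53)/119 = 112/119 = 0.9412
  k = 3: (59 + 53 + 7)/119 = 119/119 = 1

Summary (fraction, with percent):

explained: PC1 0.4958 (49.58%), PC2 0.4454 (44.54%), PC3 0.0588 (5.88%);  cumulative: 0.4958, 0.9412, 1


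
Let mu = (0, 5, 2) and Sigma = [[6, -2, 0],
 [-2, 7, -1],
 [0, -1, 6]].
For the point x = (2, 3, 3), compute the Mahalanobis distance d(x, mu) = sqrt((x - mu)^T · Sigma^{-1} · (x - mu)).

Step 1 — centre the observation: (x - mu) = (2, -2, 1).

Step 2 — invert Sigma (cofactor / det for 3×3, or solve directly):
  Sigma^{-1} = [[0.1847, 0.0541, 0.009],
 [0.0541, 0.1622, 0.027],
 [0.009, 0.027, 0.1712]].

Step 3 — form the quadratic (x - mu)^T · Sigma^{-1} · (x - mu):
  Sigma^{-1} · (x - mu) = (0.2703, -0.1892, 0.1351).
  (x - mu)^T · [Sigma^{-1} · (x - mu)] = (2)·(0.2703) + (-2)·(-0.1892) + (1)·(0.1351) = 1.0541.

Step 4 — take square root: d = √(1.0541) ≈ 1.0267.

d(x, mu) = √(1.0541) ≈ 1.0267


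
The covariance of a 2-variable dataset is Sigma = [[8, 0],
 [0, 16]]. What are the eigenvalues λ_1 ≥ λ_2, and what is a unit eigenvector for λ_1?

Step 1 — characteristic polynomial of 2×2 Sigma:
  det(Sigma - λI) = λ² - trace · λ + det = 0.
  trace = 8 + 16 = 24, det = 8·16 - (0)² = 128.
Step 2 — discriminant:
  Δ = trace² - 4·det = 576 - 512 = 64.
Step 3 — eigenvalues:
  λ = (trace ± √Δ)/2 = (24 ± 8)/2,
  λ_1 = 16,  λ_2 = 8.

Step 4 — unit eigenvector for λ_1: Sigma is diagonal, so its eigenvectors are the coordinate axes. λ_1 = 16 is the diagonal entry on the second coordinate axis, hence
  v_1 = (0, 1) (||v_1|| = 1).

λ_1 = 16,  λ_2 = 8;  v_1 ≈ (0, 1)


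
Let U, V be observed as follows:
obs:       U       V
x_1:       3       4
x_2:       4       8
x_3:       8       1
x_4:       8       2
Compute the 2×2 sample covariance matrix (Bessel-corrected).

Step 1 — column means:
  mean(U) = (3 + 4 + 8 + 8) / 4 = 23/4 = 5.75
  mean(V) = (4 + 8 + 1 + 2) / 4 = 15/4 = 3.75

Step 2 — sample covariance S[i,j] = (1/(n-1)) · Σ_k (x_{k,i} - mean_i) · (x_{k,j} - mean_j), with n-1 = 3.
  S[U,U] = ((-2.75)·(-2.75) + (-1.75)·(-1.75) + (2.25)·(2.25) + (2.25)·(2.25)) / 3 = 20.75/3 = 6.9167
  S[U,V] = ((-2.75)·(0.25) + (-1.75)·(4.25) + (2.25)·(-2.75) + (2.25)·(-1.75)) / 3 = -18.25/3 = -6.0833
  S[V,V] = ((0.25)·(0.25) + (4.25)·(4.25) + (-2.75)·(-2.75) + (-1.75)·(-1.75)) / 3 = 28.75/3 = 9.5833

S is symmetric (S[j,i] = S[i,j]). Assembling:

S = [[6.9167, -6.0833],
 [-6.0833, 9.5833]]


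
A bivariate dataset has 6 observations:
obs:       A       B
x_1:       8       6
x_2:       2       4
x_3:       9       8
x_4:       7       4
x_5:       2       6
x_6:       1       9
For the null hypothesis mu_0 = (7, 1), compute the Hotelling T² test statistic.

Step 1 — sample mean vector:
  mean(A) = (8 + 2 + 9 + 7 + 2 + 1) / 6 = 29/6 = 4.8333
  mean(B) = (6 + 4 + 8 + 4 + 6 + 9) / 6 = 37/6 = 6.1667
  x̄ = (4.8333, 6.1667),  deviation x̄ - mu_0 = (4.8333, 6.1667) - (7, 1) = (-2.1667, 5.1667).

Step 2 — sample covariance matrix, S[i,j] = (1/(n-1)) · Σ_k (x_{k,i} - mean_i) · (x_{k,j} - mean_j), divisor n-1 = 5:
  S[A,A] = ((3.1667)·(3.1667) + (-2.8333)·(-2.8333) + (4.1667)·(4.1667) + (2.1667)·(2.1667) + (-2.8333)·(-2.8333) + (-3.8333)·(-3.8333)) / 5 = 62.8333/5 = 12.5667
  S[A,B] = ((3.1667)·(-0.1667) + (-2.8333)·(-2.1667) + (4.1667)·(1.8333) + (2.1667)·(-2.1667) + (-2.8333)·(-0.1667) + (-3.8333)·(2.8333)) / 5 = -1.8333/5 = -0.3667
  S[B,B] = ((-0.1667)·(-0.1667) + (-2.1667)·(-2.1667) + (1.8333)·(1.8333) + (-2.1667)·(-2.1667) + (-0.1667)·(-0.1667) + (2.8333)·(2.8333)) / 5 = 20.8333/5 = 4.1667
  S = [[12.5667, -0.3667],
 [-0.3667, 4.1667]].

Step 3 — invert S. det(S) = 12.5667·4.1667 - (-0.3667)² = 52.2267.
  S^{-1} = (1/det) · [[d, -b], [-b, a]] = [[0.0798, 0.007],
 [0.007, 0.2406]].

Step 4 — quadratic form (x̄ - mu_0)^T · S^{-1} · (x̄ - mu_0):
  S^{-1} · (x̄ - mu_0) = (-0.1366, 1.228),
  (x̄ - mu_0)^T · [...] = (-2.1667)·(-0.1366) + (5.1667)·(1.228) = 6.6405.

Step 5 — scale by n: T² = 6 · 6.6405 = 39.843.

T² ≈ 39.843


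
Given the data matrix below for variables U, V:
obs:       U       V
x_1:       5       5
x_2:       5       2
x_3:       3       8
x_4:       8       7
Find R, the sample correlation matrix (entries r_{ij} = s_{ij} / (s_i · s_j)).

Step 1 — column means:
  mean(U) = (5 + 5 + 3 + 8) / 4 = 21/4 = 5.25
  mean(V) = (5 + 2 + 8 + 7) / 4 = 22/4 = 5.5

Step 2 — sample variances and covariances s[i,j] = (1/(n-1)) · Σ_k (x_{k,i} - mean_i) · (x_{k,j} - mean_j), with n-1 = 3:
  s[U,U] = ((-0.25)·(-0.25) + (-0.25)·(-0.25) + (-2.25)·(-2.25) + (2.75)·(2.75)) / 3 = 12.75/3 = 4.25
  s[U,V] = ((-0.25)·(-0.5) + (-0.25)·(-3.5) + (-2.25)·(2.5) + (2.75)·(1.5)) / 3 = -0.5/3 = -0.1667
  s[V,V] = ((-0.5)·(-0.5) + (-3.5)·(-3.5) + (2.5)·(2.5) + (1.5)·(1.5)) / 3 = 21/3 = 7
  Sample standard deviations s_i = √(s[i,i]):
  s(U) = √(4.25) = 2.0616
  s(V) = √(7) = 2.6458

Step 3 — r_{ij} = s_{ij} / (s_i · s_j):
  r[U,U] = 1 (diagonal).
  r[U,V] = -0.1667 / (2.0616 · 2.6458) = -0.1667 / 5.4544 = -0.0306
  r[V,V] = 1 (diagonal).

R is symmetric with unit diagonal. Assembling:

R = [[1, -0.0306],
 [-0.0306, 1]]


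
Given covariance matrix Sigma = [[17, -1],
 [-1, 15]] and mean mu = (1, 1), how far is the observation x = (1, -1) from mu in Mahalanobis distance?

Step 1 — centre the observation: (x - mu) = (0, -2).

Step 2 — invert Sigma. det(Sigma) = 17·15 - (-1)² = 254.
  Sigma^{-1} = (1/det) · [[d, -b], [-b, a]] = [[0.0591, 0.0039],
 [0.0039, 0.0669]].

Step 3 — form the quadratic (x - mu)^T · Sigma^{-1} · (x - mu):
  Sigma^{-1} · (x - mu) = (-0.0079, -0.1339).
  (x - mu)^T · [Sigma^{-1} · (x - mu)] = (0)·(-0.0079) + (-2)·(-0.1339) = 0.2677.

Step 4 — take square root: d = √(0.2677) ≈ 0.5174.

d(x, mu) = √(0.2677) ≈ 0.5174


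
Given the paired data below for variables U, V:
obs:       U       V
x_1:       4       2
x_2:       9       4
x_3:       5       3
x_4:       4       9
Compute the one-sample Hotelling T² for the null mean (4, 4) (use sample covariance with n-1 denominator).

Step 1 — sample mean vector:
  mean(U) = (4 + 9 + 5 + 4) / 4 = 22/4 = 5.5
  mean(V) = (2 + 4 + 3 + 9) / 4 = 18/4 = 4.5
  x̄ = (5.5, 4.5),  deviation x̄ - mu_0 = (5.5, 4.5) - (4, 4) = (1.5, 0.5).

Step 2 — sample covariance matrix, S[i,j] = (1/(n-1)) · Σ_k (x_{k,i} - mean_i) · (x_{k,j} - mean_j), divisor n-1 = 3:
  S[U,U] = ((-1.5)·(-1.5) + (3.5)·(3.5) + (-0.5)·(-0.5) + (-1.5)·(-1.5)) / 3 = 17/3 = 5.6667
  S[U,V] = ((-1.5)·(-2.5) + (3.5)·(-0.5) + (-0.5)·(-1.5) + (-1.5)·(4.5)) / 3 = -4/3 = -1.3333
  S[V,V] = ((-2.5)·(-2.5) + (-0.5)·(-0.5) + (-1.5)·(-1.5) + (4.5)·(4.5)) / 3 = 29/3 = 9.6667
  S = [[5.6667, -1.3333],
 [-1.3333, 9.6667]].

Step 3 — invert S. det(S) = 5.6667·9.6667 - (-1.3333)² = 53.
  S^{-1} = (1/det) · [[d, -b], [-b, a]] = [[0.1824, 0.0252],
 [0.0252, 0.1069]].

Step 4 — quadratic form (x̄ - mu_0)^T · S^{-1} · (x̄ - mu_0):
  S^{-1} · (x̄ - mu_0) = (0.2862, 0.0912),
  (x̄ - mu_0)^T · [...] = (1.5)·(0.2862) + (0.5)·(0.0912) = 0.4748.

Step 5 — scale by n: T² = 4 · 0.4748 = 1.8994.

T² ≈ 1.8994
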